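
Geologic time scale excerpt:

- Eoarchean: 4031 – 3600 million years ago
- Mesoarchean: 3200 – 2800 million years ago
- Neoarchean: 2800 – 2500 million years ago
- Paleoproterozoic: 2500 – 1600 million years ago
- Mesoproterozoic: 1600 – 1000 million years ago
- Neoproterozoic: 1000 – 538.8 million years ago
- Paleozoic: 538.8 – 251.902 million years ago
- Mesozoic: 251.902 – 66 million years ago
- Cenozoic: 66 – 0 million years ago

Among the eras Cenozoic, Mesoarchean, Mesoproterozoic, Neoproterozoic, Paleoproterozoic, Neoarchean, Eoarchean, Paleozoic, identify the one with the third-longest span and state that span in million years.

Neoproterozoic, 461.2 million years

Start − end for each: Cenozoic 66 − 0 = 66; Mesoarchean 3200 − 2800 = 400; Mesoproterozoic 1600 − 1000 = 600; Neoproterozoic 1000 − 538.8 = 461.2; Paleoproterozoic 2500 − 1600 = 900; Neoarchean 2800 − 2500 = 300; Eoarchean 4031 − 3600 = 431; Paleozoic 538.8 − 251.902 = 286.898.
Ranking these from longest: Paleoproterozoic > Mesoproterozoic > Neoproterozoic > Eoarchean > Mesoarchean > Neoarchean > Paleozoic > Cenozoic.
Position 3 in that ranking is Neoproterozoic, which lasted 461.2 Myr.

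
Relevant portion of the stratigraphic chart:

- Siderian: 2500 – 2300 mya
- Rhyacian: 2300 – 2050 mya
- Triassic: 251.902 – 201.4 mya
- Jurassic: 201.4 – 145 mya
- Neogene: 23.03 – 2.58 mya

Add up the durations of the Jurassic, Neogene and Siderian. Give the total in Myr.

276.85 million years

Each duration: Jurassic = 56.4; Neogene = 20.45; Siderian = 200.
Sum: 56.4 + 20.45 + 200 = 276.85 Myr.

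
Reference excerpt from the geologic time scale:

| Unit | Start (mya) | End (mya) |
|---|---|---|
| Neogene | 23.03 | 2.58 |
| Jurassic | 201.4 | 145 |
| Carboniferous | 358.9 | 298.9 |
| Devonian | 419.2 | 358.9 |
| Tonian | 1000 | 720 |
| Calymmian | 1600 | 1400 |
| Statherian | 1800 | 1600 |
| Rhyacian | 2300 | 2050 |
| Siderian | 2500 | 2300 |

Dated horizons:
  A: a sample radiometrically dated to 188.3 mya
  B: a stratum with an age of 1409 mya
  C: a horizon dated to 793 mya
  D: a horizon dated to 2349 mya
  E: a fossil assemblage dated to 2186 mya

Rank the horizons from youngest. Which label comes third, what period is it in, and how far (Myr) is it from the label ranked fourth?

B, in the Calymmian; 777 million years to E

Sorted youngest-first by Ma: A (188.3), C (793), B (1409), E (2186), D (2349).
The third youngest is B at 1409 Ma, which lies in 1600–1400 Ma: the Calymmian.
The fourth youngest is E at 2186 Ma; separation = |1409 − 2186| = 777 Myr.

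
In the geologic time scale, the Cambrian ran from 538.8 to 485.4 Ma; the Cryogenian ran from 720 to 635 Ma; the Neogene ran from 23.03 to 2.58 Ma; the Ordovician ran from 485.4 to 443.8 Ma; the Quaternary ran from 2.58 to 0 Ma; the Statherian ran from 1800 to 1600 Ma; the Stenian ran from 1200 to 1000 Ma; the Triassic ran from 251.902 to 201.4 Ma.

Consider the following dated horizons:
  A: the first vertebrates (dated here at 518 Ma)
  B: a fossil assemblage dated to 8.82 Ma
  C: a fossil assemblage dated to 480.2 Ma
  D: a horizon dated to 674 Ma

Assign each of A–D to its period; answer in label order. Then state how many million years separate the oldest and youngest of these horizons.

Match each age against the start–end ranges in the excerpt: A = 518 Ma → Cambrian (538.8–485.4); B = 8.82 Ma → Neogene (23.03–2.58); C = 480.2 Ma → Ordovician (485.4–443.8); D = 674 Ma → Cryogenian (720–635).
The largest age is 674 Ma and the smallest is 8.82 Ma; their difference is 665.18 Myr.

A — Cambrian; B — Neogene; C — Ordovician; D — Cryogenian; span 665.18 million years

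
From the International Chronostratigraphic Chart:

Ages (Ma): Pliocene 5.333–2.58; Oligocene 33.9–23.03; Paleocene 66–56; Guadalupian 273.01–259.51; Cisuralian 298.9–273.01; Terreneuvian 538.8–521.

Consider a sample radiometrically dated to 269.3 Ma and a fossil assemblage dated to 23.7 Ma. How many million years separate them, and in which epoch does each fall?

Elapsed time: 269.3 − 23.7 = 245.6 Myr.
269.3 Ma lies within 273.01–259.51 Ma: Guadalupian.
23.7 Ma lies within 33.9–23.03 Ma: Oligocene.

245.6 million years apart; the first in the Guadalupian, the second in the Oligocene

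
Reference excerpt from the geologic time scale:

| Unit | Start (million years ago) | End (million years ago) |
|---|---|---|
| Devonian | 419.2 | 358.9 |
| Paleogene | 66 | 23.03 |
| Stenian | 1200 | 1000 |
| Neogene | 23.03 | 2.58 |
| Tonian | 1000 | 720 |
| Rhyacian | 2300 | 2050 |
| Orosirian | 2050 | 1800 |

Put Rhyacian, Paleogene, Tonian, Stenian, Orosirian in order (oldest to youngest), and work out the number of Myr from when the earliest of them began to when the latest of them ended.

From the excerpt: Rhyacian 2300–2050; Paleogene 66–23.03; Tonian 1000–720; Stenian 1200–1000; Orosirian 2050–1800 (Ma).
Larger Ma is earlier, so the oldest is Rhyacian and the youngest is Paleogene; oldest to youngest: Rhyacian, Orosirian, Stenian, Tonian, Paleogene.
Oldest start 2300 minus youngest end 23.03 gives 2276.97 Myr overall.

Rhyacian → Orosirian → Stenian → Tonian → Paleogene; total span 2276.97 Myr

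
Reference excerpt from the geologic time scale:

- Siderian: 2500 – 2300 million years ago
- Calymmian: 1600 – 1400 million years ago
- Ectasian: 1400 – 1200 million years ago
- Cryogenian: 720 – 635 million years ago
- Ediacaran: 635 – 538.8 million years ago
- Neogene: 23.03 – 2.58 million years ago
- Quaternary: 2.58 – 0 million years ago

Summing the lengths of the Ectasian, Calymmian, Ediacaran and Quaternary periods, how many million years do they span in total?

498.78 million years

Duration is start − end for each: (1400 − 1200) + (1600 − 1400) + (635 − 538.8) + (2.58 − 0).
That is 200 + 200 + 96.2 + 2.58, which totals 498.78 million years.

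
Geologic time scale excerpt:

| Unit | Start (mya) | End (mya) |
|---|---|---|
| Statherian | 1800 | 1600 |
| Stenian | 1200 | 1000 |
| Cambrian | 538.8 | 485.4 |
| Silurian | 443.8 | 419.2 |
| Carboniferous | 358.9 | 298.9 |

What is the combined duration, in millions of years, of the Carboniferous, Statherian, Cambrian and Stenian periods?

Duration is start − end for each: (358.9 − 298.9) + (1800 − 1600) + (538.8 − 485.4) + (1200 − 1000).
That is 60 + 200 + 53.4 + 200, which totals 513.4 million years.

513.4 million years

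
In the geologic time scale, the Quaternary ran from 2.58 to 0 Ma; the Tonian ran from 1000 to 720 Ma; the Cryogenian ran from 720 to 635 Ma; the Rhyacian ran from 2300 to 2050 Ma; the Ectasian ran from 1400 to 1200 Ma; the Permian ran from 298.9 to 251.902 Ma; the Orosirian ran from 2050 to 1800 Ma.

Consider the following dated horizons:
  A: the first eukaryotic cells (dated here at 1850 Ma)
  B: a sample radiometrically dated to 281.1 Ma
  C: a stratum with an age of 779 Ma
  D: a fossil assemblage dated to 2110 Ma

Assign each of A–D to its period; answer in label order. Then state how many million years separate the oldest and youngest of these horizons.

A — Orosirian; B — Permian; C — Tonian; D — Rhyacian; span 1828.9 million years

A: 1850 Ma lies in 2050–1800 Ma, so Orosirian.
B: 281.1 Ma lies in 298.9–251.902 Ma, so Permian.
C: 779 Ma lies in 1000–720 Ma, so Tonian.
D: 2110 Ma lies in 2300–2050 Ma, so Rhyacian.
Oldest = 2110 Ma, youngest = 281.1 Ma → span 1828.9 Myr.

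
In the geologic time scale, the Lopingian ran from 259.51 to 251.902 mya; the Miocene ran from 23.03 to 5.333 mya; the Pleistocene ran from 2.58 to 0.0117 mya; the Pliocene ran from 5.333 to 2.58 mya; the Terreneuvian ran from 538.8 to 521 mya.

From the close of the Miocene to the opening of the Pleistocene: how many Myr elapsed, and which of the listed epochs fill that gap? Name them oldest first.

2.753 million years; Pliocene

End of Miocene = 5.333 Ma; start of Pleistocene = 2.58 Ma.
Gap = 5.333 − 2.58 = 2.753 Myr.
Epochs wholly inside 5.333–2.58 Ma: Pliocene (5.333–2.58).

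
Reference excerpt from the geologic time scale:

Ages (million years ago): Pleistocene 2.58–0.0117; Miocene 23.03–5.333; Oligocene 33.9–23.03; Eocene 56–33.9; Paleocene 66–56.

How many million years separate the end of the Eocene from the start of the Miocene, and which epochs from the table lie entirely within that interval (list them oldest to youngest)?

10.87 million years; Oligocene

End of Eocene = 33.9 Ma; start of Miocene = 23.03 Ma.
Gap = 33.9 − 23.03 = 10.87 Myr.
Epochs wholly inside 33.9–23.03 Ma: Oligocene (33.9–23.03).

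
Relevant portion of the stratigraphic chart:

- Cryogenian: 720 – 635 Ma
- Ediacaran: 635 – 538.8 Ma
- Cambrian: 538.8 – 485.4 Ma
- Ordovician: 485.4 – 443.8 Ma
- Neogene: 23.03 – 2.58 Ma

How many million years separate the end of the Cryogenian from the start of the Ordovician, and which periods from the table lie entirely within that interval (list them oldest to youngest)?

149.6 million years; Ediacaran, Cambrian

End of Cryogenian = 635 Ma; start of Ordovician = 485.4 Ma.
Gap = 635 − 485.4 = 149.6 Myr.
Periods wholly inside 635–485.4 Ma: Ediacaran (635–538.8), Cambrian (538.8–485.4).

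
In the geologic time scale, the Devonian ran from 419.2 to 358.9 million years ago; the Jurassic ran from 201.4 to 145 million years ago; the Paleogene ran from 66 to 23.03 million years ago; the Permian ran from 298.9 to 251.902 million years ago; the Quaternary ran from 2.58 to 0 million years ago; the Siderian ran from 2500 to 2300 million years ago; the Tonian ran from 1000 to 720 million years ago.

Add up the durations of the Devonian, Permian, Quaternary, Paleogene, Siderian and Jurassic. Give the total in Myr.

409.248 million years

Each duration: Devonian = 60.3; Permian = 46.998; Quaternary = 2.58; Paleogene = 42.97; Siderian = 200; Jurassic = 56.4.
Sum: 60.3 + 46.998 + 2.58 + 42.97 + 200 + 56.4 = 409.248 Myr.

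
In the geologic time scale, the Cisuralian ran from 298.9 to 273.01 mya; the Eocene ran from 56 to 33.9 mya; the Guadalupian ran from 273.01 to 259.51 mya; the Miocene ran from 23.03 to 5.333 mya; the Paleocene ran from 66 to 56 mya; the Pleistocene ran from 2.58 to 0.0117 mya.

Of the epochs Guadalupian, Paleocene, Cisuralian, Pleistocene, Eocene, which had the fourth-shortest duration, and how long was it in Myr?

Start − end for each: Guadalupian 273.01 − 259.51 = 13.5; Paleocene 66 − 56 = 10; Cisuralian 298.9 − 273.01 = 25.89; Pleistocene 2.58 − 0.0117 = 2.5683; Eocene 56 − 33.9 = 22.1.
Ranking these from shortest: Pleistocene < Paleocene < Guadalupian < Eocene < Cisuralian.
Position 4 in that ranking is Eocene, which lasted 22.1 Myr.

Eocene, 22.1 million years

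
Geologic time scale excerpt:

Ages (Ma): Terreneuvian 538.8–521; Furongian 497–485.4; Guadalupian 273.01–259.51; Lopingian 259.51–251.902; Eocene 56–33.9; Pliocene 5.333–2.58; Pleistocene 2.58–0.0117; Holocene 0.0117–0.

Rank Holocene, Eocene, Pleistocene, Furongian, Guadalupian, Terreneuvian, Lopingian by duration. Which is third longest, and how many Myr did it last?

Guadalupian, 13.5 million years

Start − end for each: Holocene 0.0117 − 0 = 0.0117; Eocene 56 − 33.9 = 22.1; Pleistocene 2.58 − 0.0117 = 2.5683; Furongian 497 − 485.4 = 11.6; Guadalupian 273.01 − 259.51 = 13.5; Terreneuvian 538.8 − 521 = 17.8; Lopingian 259.51 − 251.902 = 7.608.
Ranking these from longest: Eocene > Terreneuvian > Guadalupian > Furongian > Lopingian > Pleistocene > Holocene.
Position 3 in that ranking is Guadalupian, which lasted 13.5 Myr.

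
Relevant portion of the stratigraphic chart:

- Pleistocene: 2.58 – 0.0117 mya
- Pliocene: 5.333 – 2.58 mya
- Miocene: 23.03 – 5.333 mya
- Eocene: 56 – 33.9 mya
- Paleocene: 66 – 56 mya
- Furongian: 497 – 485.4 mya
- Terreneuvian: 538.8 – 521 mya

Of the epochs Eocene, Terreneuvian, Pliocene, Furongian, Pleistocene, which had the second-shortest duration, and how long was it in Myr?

Pliocene, 2.753 million years

Start − end for each: Eocene 56 − 33.9 = 22.1; Terreneuvian 538.8 − 521 = 17.8; Pliocene 5.333 − 2.58 = 2.753; Furongian 497 − 485.4 = 11.6; Pleistocene 2.58 − 0.0117 = 2.5683.
Ranking these from shortest: Pleistocene < Pliocene < Furongian < Terreneuvian < Eocene.
Position 2 in that ranking is Pliocene, which lasted 2.753 Myr.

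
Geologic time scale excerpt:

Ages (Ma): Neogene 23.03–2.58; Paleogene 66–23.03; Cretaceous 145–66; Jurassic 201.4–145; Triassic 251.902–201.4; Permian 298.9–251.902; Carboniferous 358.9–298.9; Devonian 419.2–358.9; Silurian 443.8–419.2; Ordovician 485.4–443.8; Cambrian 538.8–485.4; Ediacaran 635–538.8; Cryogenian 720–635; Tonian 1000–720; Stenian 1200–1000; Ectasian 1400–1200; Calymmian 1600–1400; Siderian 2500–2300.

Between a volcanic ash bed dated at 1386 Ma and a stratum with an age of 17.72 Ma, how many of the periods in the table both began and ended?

14

The older date is 1386 Ma and the younger is 17.72 Ma.
Periods with start < 1386 and end > 17.72 Ma: Stenian (1200–1000), Tonian (1000–720), Cryogenian (720–635), Ediacaran (635–538.8), Cambrian (538.8–485.4), Ordovician (485.4–443.8), Silurian (443.8–419.2), Devonian (419.2–358.9), Carboniferous (358.9–298.9), Permian (298.9–251.902), Triassic (251.902–201.4), Jurassic (201.4–145), Cretaceous (145–66), Paleogene (66–23.03).
That is 14 complete periods.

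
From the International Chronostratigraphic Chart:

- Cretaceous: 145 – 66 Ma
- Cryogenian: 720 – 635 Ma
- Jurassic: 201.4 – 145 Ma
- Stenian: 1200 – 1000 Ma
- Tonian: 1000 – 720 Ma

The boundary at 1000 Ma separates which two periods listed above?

The Stenian ends at 1000 Ma and the Tonian begins at 1000 Ma, so they share that boundary.

Stenian and Tonian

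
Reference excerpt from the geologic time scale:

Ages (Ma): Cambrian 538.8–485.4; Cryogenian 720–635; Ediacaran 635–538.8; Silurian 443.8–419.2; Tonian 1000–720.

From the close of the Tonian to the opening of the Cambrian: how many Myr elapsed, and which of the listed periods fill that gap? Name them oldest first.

End of Tonian = 720 Ma; start of Cambrian = 538.8 Ma.
Gap = 720 − 538.8 = 181.2 Myr.
Periods wholly inside 720–538.8 Ma: Cryogenian (720–635), Ediacaran (635–538.8).

181.2 million years; Cryogenian, Ediacaran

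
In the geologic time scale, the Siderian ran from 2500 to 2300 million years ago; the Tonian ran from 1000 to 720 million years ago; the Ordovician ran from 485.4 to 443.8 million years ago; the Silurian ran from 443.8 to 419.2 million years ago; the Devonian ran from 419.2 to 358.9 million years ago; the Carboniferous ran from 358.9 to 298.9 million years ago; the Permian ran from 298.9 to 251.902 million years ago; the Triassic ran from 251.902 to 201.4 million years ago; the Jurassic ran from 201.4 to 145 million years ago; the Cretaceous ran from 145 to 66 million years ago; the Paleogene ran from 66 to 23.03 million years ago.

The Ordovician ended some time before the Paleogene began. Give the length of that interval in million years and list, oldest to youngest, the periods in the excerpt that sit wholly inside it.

The Ordovician closes at 443.8 Ma and the Paleogene opens at 66 Ma, so the interval is 443.8 − 66 = 377.8 Myr.
A period fits inside if it starts at or after 443.8 Ma and ends at or before 66 Ma; oldest first that gives Silurian, Devonian, Carboniferous, Permian, Triassic, Jurassic, Cretaceous.

377.8 million years; Silurian, Devonian, Carboniferous, Permian, Triassic, Jurassic, Cretaceous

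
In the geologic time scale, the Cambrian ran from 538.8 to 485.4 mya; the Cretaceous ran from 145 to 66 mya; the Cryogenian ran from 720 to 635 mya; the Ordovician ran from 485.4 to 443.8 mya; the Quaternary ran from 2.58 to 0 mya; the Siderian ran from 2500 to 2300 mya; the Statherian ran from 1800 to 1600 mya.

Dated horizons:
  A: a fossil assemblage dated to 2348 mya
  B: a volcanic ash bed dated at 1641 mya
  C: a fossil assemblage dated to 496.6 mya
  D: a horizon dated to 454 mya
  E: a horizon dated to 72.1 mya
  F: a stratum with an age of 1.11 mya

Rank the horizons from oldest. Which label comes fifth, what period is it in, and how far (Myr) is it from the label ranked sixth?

Larger Ma means older, so oldest first: A 2348 > B 1641 > C 496.6 > D 454 > E 72.1 > F 1.11.
Counting 5 along gives E (72.1 Ma); the excerpt puts that inside the Cretaceous, 145–66 Ma.
Next in line is F (1.11 Ma), and 72.1 − 1.11 = 70.99 Myr.

E, in the Cretaceous; 70.99 million years to F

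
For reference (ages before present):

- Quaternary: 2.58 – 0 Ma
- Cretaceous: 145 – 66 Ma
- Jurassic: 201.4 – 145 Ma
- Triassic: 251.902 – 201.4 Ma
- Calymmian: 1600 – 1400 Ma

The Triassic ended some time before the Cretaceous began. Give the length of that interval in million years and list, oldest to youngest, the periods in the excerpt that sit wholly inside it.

56.4 million years; Jurassic

End of Triassic = 201.4 Ma; start of Cretaceous = 145 Ma.
Gap = 201.4 − 145 = 56.4 Myr.
Periods wholly inside 201.4–145 Ma: Jurassic (201.4–145).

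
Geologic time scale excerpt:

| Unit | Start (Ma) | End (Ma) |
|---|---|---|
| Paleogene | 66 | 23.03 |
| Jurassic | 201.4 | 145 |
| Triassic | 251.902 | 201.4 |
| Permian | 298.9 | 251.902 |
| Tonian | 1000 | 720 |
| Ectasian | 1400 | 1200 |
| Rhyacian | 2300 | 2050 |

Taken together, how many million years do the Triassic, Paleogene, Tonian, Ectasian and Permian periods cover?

Each duration: Triassic = 50.502; Paleogene = 42.97; Tonian = 280; Ectasian = 200; Permian = 46.998.
Sum: 50.502 + 42.97 + 280 + 200 + 46.998 = 620.47 Myr.

620.47 million years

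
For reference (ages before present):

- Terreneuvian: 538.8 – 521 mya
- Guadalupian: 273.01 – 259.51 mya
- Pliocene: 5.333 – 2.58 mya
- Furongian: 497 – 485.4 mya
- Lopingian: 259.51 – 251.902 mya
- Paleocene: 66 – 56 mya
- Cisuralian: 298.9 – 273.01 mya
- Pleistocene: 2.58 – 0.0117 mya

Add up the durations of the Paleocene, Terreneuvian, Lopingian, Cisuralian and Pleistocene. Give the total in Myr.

Each duration: Paleocene = 10; Terreneuvian = 17.8; Lopingian = 7.608; Cisuralian = 25.89; Pleistocene = 2.5683.
Sum: 10 + 17.8 + 7.608 + 25.89 + 2.5683 = 63.8663 Myr.

63.8663 million years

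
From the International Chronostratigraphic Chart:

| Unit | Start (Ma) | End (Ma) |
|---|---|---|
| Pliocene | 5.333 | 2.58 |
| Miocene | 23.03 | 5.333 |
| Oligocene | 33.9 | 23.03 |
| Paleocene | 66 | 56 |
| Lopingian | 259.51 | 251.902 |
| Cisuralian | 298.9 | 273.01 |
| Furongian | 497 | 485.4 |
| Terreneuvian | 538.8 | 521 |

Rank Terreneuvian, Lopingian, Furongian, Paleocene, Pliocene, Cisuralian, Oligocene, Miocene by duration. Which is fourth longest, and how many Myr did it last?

Durations: Terreneuvian 17.8; Lopingian 7.608; Furongian 11.6; Paleocene 10; Pliocene 2.753; Cisuralian 25.89; Oligocene 10.87; Miocene 17.697 Myr.
Sorted longest-first: Cisuralian (25.89), Terreneuvian (17.8), Miocene (17.697), Furongian (11.6), Oligocene (10.87), Paleocene (10), Lopingian (7.608), Pliocene (2.753).
The fourth longest is Furongian at 11.6 Myr.

Furongian, 11.6 million years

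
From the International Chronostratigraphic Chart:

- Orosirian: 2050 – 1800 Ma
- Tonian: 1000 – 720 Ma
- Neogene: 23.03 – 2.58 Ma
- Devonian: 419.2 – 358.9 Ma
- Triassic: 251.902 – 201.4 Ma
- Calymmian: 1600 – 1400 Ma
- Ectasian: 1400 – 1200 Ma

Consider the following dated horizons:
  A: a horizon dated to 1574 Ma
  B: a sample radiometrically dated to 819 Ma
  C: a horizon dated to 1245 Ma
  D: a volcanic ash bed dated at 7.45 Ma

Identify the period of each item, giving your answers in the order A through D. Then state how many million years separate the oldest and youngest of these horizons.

A — Calymmian; B — Tonian; C — Ectasian; D — Neogene; span 1566.55 million years

Match each age against the start–end ranges in the excerpt: A = 1574 Ma → Calymmian (1600–1400); B = 819 Ma → Tonian (1000–720); C = 1245 Ma → Ectasian (1400–1200); D = 7.45 Ma → Neogene (23.03–2.58).
The largest age is 1574 Ma and the smallest is 7.45 Ma; their difference is 1566.55 Myr.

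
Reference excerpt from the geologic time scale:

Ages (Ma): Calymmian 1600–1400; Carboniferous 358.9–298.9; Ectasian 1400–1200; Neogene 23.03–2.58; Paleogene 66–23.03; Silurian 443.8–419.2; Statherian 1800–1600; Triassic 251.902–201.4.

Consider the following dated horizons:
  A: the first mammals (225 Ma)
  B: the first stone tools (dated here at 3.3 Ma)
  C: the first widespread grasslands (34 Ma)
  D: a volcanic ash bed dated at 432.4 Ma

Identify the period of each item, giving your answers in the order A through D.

A: 225 Ma lies in 251.902–201.4 Ma, so Triassic.
B: 3.3 Ma lies in 23.03–2.58 Ma, so Neogene.
C: 34 Ma lies in 66–23.03 Ma, so Paleogene.
D: 432.4 Ma lies in 443.8–419.2 Ma, so Silurian.

A — Triassic; B — Neogene; C — Paleogene; D — Silurian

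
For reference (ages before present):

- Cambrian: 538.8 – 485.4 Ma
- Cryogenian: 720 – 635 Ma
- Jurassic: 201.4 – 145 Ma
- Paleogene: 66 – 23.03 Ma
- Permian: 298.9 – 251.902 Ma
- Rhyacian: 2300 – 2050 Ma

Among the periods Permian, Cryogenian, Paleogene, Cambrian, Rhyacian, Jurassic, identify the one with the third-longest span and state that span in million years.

Start − end for each: Permian 298.9 − 251.902 = 46.998; Cryogenian 720 − 635 = 85; Paleogene 66 − 23.03 = 42.97; Cambrian 538.8 − 485.4 = 53.4; Rhyacian 2300 − 2050 = 250; Jurassic 201.4 − 145 = 56.4.
Ranking these from longest: Rhyacian > Cryogenian > Jurassic > Cambrian > Permian > Paleogene.
Position 3 in that ranking is Jurassic, which lasted 56.4 Myr.

Jurassic, 56.4 million years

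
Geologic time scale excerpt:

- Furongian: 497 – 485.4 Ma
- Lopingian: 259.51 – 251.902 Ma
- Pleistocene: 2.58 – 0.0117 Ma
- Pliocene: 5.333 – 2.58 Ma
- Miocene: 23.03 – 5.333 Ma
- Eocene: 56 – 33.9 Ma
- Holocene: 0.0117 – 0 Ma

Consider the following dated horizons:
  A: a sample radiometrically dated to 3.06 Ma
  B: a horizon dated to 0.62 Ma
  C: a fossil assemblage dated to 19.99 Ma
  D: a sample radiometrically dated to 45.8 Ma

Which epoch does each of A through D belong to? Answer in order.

Match each age against the start–end ranges in the excerpt: A = 3.06 Ma → Pliocene (5.333–2.58); B = 0.62 Ma → Pleistocene (2.58–0.0117); C = 19.99 Ma → Miocene (23.03–5.333); D = 45.8 Ma → Eocene (56–33.9).

A — Pliocene; B — Pleistocene; C — Miocene; D — Eocene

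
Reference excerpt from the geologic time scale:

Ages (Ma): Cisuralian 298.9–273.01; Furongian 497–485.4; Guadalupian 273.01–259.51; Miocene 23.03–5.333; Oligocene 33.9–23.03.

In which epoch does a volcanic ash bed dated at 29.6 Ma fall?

29.6 Ma lies between 33.9 and 23.03 Ma, so it falls in the Oligocene.

Oligocene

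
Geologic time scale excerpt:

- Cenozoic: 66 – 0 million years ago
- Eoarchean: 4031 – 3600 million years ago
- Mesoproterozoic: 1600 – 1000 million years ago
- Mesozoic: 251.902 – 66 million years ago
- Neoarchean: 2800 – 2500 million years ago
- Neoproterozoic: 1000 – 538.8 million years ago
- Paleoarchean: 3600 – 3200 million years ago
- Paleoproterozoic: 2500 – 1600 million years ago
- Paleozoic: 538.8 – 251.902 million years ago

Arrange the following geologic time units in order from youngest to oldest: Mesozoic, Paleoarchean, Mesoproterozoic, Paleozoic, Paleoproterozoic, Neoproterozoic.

Mesozoic, Paleozoic, Neoproterozoic, Mesoproterozoic, Paleoproterozoic, Paleoarchean

The oldest of these is Paleoarchean (starts 3600 Ma) and the youngest is Mesozoic (ends 66 Ma).
In between, by decreasing start age: Paleoproterozoic (2500), Mesoproterozoic (1600), Neoproterozoic (1000), Paleozoic (538.8).
Listing youngest first means reversing that sequence.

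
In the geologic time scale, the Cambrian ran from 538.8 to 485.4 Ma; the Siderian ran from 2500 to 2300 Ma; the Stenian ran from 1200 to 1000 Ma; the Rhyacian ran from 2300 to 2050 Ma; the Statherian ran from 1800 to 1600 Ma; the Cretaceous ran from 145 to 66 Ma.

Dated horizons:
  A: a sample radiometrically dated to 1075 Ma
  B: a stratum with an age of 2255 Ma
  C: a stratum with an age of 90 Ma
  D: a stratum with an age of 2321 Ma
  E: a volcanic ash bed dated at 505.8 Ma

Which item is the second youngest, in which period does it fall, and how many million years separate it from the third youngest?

E, in the Cambrian; 569.2 million years to A

Sorted youngest-first by Ma: C (90), E (505.8), A (1075), B (2255), D (2321).
The second youngest is E at 505.8 Ma, which lies in 538.8–485.4 Ma: the Cambrian.
The third youngest is A at 1075 Ma; separation = |505.8 − 1075| = 569.2 Myr.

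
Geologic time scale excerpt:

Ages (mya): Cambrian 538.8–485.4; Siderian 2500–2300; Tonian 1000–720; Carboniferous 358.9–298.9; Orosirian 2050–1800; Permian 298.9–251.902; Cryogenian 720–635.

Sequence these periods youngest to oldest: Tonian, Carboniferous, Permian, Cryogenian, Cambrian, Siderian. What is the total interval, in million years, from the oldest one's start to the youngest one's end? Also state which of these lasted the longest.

Permian, Carboniferous, Cambrian, Cryogenian, Tonian, Siderian; total span 2248.098 Myr; longest is Tonian

Start ages (Ma): Siderian 2500, Tonian 1000, Cryogenian 720, Cambrian 538.8, Carboniferous 358.9, Permian 298.9.
Ordered youngest to oldest: Permian, Carboniferous, Cambrian, Cryogenian, Tonian, Siderian.
Span = 2500 − 251.902 = 2248.098 Myr.
Durations: Siderian 200, Permian 46.998, Cambrian 53.4, Tonian 280, Cryogenian 85, Carboniferous 60 → longest is Tonian (280 Myr).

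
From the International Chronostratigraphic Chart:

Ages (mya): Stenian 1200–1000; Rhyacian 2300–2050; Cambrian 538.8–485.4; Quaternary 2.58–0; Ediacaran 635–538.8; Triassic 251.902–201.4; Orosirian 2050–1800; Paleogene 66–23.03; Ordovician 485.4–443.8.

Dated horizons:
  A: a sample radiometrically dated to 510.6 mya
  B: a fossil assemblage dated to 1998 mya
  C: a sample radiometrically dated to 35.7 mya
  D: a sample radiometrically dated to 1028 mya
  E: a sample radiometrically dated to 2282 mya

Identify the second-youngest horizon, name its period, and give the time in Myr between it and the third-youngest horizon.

Smaller Ma means younger, so youngest first: C 35.7 < A 510.6 < D 1028 < B 1998 < E 2282.
Counting 2 along gives A (510.6 Ma); the excerpt puts that inside the Cambrian, 538.8–485.4 Ma.
Next in line is D (1028 Ma), and 1028 − 510.6 = 517.4 Myr.

A, in the Cambrian; 517.4 million years to D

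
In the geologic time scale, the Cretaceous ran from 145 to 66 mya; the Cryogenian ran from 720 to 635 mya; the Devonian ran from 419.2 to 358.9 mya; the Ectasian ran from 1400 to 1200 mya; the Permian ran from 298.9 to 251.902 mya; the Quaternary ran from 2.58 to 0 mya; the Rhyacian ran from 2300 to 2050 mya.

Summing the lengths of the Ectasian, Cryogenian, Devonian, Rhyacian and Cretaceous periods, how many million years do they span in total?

674.3 million years

Each duration: Ectasian = 200; Cryogenian = 85; Devonian = 60.3; Rhyacian = 250; Cretaceous = 79.
Sum: 200 + 85 + 60.3 + 250 + 79 = 674.3 Myr.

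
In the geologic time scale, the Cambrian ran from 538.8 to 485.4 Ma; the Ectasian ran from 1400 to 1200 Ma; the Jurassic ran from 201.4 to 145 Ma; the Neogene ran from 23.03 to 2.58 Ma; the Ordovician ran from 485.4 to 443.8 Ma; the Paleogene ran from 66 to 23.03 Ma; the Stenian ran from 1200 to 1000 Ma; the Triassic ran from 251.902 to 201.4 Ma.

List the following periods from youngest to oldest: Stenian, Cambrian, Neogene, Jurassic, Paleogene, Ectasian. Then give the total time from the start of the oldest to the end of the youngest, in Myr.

Neogene → Paleogene → Jurassic → Cambrian → Stenian → Ectasian; total span 1397.42 Myr

Start ages (Ma): Ectasian 1400, Stenian 1200, Cambrian 538.8, Jurassic 201.4, Paleogene 66, Neogene 23.03.
Ordered youngest to oldest: Neogene, Paleogene, Jurassic, Cambrian, Stenian, Ectasian.
Span = 1400 − 2.58 = 1397.42 Myr.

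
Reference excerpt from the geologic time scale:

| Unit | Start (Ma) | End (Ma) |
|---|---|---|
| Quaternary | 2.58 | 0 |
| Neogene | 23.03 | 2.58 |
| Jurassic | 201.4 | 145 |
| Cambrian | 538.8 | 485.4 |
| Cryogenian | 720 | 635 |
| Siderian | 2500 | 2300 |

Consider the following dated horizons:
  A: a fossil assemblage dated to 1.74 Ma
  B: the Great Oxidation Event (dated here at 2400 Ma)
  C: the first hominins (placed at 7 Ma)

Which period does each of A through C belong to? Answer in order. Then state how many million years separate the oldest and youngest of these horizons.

A — Quaternary; B — Siderian; C — Neogene; span 2398.26 million years

Match each age against the start–end ranges in the excerpt: A = 1.74 Ma → Quaternary (2.58–0); B = 2400 Ma → Siderian (2500–2300); C = 7 Ma → Neogene (23.03–2.58).
The largest age is 2400 Ma and the smallest is 1.74 Ma; their difference is 2398.26 Myr.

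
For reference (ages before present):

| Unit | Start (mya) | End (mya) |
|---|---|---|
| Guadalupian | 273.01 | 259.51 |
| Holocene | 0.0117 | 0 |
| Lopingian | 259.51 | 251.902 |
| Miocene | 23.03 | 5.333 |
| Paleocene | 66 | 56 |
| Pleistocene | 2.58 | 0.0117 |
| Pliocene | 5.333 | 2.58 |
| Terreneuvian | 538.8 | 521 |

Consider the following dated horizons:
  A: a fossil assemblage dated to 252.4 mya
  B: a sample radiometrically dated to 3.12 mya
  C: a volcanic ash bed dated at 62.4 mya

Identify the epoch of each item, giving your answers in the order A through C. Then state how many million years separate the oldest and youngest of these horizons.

Match each age against the start–end ranges in the excerpt: A = 252.4 Ma → Lopingian (259.51–251.902); B = 3.12 Ma → Pliocene (5.333–2.58); C = 62.4 Ma → Paleocene (66–56).
The largest age is 252.4 Ma and the smallest is 3.12 Ma; their difference is 249.28 Myr.

A — Lopingian; B — Pliocene; C — Paleocene; span 249.28 million years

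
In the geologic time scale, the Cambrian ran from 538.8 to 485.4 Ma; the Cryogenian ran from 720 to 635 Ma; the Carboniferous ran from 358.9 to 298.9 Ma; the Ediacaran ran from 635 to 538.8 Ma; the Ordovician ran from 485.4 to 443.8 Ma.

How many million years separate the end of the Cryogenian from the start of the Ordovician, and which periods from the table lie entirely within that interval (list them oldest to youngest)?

149.6 million years; Ediacaran, Cambrian

End of Cryogenian = 635 Ma; start of Ordovician = 485.4 Ma.
Gap = 635 − 485.4 = 149.6 Myr.
Periods wholly inside 635–485.4 Ma: Ediacaran (635–538.8), Cambrian (538.8–485.4).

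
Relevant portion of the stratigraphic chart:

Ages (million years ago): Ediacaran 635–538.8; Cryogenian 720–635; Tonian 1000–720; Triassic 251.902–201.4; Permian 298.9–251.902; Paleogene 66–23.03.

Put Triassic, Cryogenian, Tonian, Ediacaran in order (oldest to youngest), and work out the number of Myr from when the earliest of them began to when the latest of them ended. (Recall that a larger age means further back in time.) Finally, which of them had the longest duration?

Start ages (Ma): Tonian 1000, Cryogenian 720, Ediacaran 635, Triassic 251.902.
Ordered oldest to youngest: Tonian, Cryogenian, Ediacaran, Triassic.
Span = 1000 − 201.4 = 798.6 Myr.
Durations: Cryogenian 85, Triassic 50.502, Tonian 280, Ediacaran 96.2 → longest is Tonian (280 Myr).

Tonian, Cryogenian, Ediacaran, Triassic; total span 798.6 Myr; longest is Tonian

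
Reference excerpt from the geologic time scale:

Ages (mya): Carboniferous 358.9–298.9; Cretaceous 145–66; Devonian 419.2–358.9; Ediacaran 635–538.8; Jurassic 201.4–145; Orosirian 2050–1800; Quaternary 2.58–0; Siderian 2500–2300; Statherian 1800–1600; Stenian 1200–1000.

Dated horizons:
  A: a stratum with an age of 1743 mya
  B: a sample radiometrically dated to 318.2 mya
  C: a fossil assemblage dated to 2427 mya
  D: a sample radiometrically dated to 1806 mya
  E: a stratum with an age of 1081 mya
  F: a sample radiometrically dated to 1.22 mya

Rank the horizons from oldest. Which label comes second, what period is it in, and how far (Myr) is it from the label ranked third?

D, in the Orosirian; 63 million years to A

Larger Ma means older, so oldest first: C 2427 > D 1806 > A 1743 > E 1081 > B 318.2 > F 1.22.
Counting 2 along gives D (1806 Ma); the excerpt puts that inside the Orosirian, 2050–1800 Ma.
Next in line is A (1743 Ma), and 1806 − 1743 = 63 Myr.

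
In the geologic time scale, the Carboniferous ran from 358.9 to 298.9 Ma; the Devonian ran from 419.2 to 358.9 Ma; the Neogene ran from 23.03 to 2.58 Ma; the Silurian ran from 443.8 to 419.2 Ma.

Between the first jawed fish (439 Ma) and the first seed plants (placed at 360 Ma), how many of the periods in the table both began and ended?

0

The older date is 439 Ma and the younger is 360 Ma.
No period both begins after 439 Ma and ends before 360 Ma, so the count is 0.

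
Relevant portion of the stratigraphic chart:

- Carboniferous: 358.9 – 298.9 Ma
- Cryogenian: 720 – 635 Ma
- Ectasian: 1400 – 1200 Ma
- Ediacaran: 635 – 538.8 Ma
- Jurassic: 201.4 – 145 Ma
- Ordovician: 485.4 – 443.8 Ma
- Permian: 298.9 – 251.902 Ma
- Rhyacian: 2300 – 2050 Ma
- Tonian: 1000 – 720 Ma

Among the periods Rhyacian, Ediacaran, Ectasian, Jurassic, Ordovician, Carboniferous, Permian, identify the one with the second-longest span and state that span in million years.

Start − end for each: Rhyacian 2300 − 2050 = 250; Ediacaran 635 − 538.8 = 96.2; Ectasian 1400 − 1200 = 200; Jurassic 201.4 − 145 = 56.4; Ordovician 485.4 − 443.8 = 41.6; Carboniferous 358.9 − 298.9 = 60; Permian 298.9 − 251.902 = 46.998.
Ranking these from longest: Rhyacian > Ectasian > Ediacaran > Carboniferous > Jurassic > Permian > Ordovician.
Position 2 in that ranking is Ectasian, which lasted 200 Myr.

Ectasian, 200 million years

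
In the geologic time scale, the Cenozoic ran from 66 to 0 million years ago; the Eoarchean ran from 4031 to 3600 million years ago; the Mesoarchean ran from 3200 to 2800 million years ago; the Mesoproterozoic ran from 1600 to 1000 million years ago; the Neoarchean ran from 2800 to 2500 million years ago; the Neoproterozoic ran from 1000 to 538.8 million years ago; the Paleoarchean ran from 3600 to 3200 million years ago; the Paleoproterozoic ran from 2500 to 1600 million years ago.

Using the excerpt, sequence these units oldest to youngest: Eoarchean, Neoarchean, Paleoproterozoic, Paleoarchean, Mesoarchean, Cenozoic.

Sorting by start age (descending Ma, since larger Ma = older): Eoarchean began 4031, Paleoarchean began 3600, Mesoarchean began 3200, Neoarchean began 2800, Paleoproterozoic began 2500, Cenozoic began 66.

Eoarchean, Paleoarchean, Mesoarchean, Neoarchean, Paleoproterozoic, Cenozoic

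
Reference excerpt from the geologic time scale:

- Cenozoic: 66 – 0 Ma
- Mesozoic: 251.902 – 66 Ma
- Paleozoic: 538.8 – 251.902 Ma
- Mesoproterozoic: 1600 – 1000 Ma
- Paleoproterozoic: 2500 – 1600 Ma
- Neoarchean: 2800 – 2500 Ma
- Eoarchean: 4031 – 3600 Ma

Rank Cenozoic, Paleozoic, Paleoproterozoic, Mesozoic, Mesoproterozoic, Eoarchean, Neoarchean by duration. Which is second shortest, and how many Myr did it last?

Start − end for each: Cenozoic 66 − 0 = 66; Paleozoic 538.8 − 251.902 = 286.898; Paleoproterozoic 2500 − 1600 = 900; Mesozoic 251.902 − 66 = 185.902; Mesoproterozoic 1600 − 1000 = 600; Eoarchean 4031 − 3600 = 431; Neoarchean 2800 − 2500 = 300.
Ranking these from shortest: Cenozoic < Mesozoic < Paleozoic < Neoarchean < Eoarchean < Mesoproterozoic < Paleoproterozoic.
Position 2 in that ranking is Mesozoic, which lasted 185.902 Myr.

Mesozoic, 185.902 million years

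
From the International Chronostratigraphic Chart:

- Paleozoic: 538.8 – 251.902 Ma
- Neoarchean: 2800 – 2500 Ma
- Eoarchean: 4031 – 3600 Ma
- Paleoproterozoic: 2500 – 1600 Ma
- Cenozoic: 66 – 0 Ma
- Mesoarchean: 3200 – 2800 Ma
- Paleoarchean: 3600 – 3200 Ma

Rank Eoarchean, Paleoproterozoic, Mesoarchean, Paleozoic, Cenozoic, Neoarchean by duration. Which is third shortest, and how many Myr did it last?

Start − end for each: Eoarchean 4031 − 3600 = 431; Paleoproterozoic 2500 − 1600 = 900; Mesoarchean 3200 − 2800 = 400; Paleozoic 538.8 − 251.902 = 286.898; Cenozoic 66 − 0 = 66; Neoarchean 2800 − 2500 = 300.
Ranking these from shortest: Cenozoic < Paleozoic < Neoarchean < Mesoarchean < Eoarchean < Paleoproterozoic.
Position 3 in that ranking is Neoarchean, which lasted 300 Myr.

Neoarchean, 300 million years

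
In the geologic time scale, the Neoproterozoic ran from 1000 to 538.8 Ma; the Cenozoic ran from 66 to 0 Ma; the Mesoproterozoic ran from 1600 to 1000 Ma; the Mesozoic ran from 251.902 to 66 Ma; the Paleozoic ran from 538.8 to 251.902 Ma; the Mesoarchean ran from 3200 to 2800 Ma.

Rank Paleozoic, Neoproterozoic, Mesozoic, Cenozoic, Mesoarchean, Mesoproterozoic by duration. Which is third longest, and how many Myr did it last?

Durations: Paleozoic 286.898; Neoproterozoic 461.2; Mesozoic 185.902; Cenozoic 66; Mesoarchean 400; Mesoproterozoic 600 Myr.
Sorted longest-first: Mesoproterozoic (600), Neoproterozoic (461.2), Mesoarchean (400), Paleozoic (286.898), Mesozoic (185.902), Cenozoic (66).
The third longest is Mesoarchean at 400 Myr.

Mesoarchean, 400 million years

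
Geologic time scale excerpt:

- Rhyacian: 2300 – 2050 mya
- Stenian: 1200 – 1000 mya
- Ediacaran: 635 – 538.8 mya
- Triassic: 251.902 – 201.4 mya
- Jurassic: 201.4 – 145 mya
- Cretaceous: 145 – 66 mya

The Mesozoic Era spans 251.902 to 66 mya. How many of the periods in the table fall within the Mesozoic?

3

Periods inside 251.902–66 Ma: Triassic, Jurassic, Cretaceous — 3 in total.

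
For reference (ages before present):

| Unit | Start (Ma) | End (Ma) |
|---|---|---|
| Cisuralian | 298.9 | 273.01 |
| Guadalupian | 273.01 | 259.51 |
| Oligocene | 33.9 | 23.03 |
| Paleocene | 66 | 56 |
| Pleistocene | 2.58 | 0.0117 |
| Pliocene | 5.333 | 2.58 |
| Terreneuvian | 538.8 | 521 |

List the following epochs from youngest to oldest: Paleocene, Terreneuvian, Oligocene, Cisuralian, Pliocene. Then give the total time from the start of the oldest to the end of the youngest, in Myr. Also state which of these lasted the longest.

Pliocene → Oligocene → Paleocene → Cisuralian → Terreneuvian; total span 536.22 Myr; longest is Cisuralian

Start ages (Ma): Terreneuvian 538.8, Cisuralian 298.9, Paleocene 66, Oligocene 33.9, Pliocene 5.333.
Ordered youngest to oldest: Pliocene, Oligocene, Paleocene, Cisuralian, Terreneuvian.
Span = 538.8 − 2.58 = 536.22 Myr.
Durations: Oligocene 10.87, Paleocene 10, Terreneuvian 17.8, Cisuralian 25.89, Pliocene 2.753 → longest is Cisuralian (25.89 Myr).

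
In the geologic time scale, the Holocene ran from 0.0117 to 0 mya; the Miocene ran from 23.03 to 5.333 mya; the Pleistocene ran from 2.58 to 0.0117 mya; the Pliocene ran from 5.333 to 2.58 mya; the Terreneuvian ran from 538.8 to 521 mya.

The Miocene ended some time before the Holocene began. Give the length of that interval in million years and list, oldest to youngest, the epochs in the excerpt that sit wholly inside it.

5.3213 million years; Pliocene, Pleistocene

The Miocene closes at 5.333 Ma and the Holocene opens at 0.0117 Ma, so the interval is 5.333 − 0.0117 = 5.3213 Myr.
An epoch fits inside if it starts at or after 5.333 Ma and ends at or before 0.0117 Ma; oldest first that gives Pliocene, Pleistocene.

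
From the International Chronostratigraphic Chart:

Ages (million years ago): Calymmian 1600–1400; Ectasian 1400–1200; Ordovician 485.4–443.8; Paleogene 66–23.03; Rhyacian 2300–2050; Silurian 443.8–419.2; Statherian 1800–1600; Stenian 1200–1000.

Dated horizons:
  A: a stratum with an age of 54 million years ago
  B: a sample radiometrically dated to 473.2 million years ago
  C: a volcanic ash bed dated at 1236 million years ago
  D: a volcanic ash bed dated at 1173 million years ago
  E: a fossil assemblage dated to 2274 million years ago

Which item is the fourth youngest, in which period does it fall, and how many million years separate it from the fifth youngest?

Smaller Ma means younger, so youngest first: A 54 < B 473.2 < D 1173 < C 1236 < E 2274.
Counting 4 along gives C (1236 Ma); the excerpt puts that inside the Ectasian, 1400–1200 Ma.
Next in line is E (2274 Ma), and 2274 − 1236 = 1038 Myr.

C, in the Ectasian; 1038 million years to E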